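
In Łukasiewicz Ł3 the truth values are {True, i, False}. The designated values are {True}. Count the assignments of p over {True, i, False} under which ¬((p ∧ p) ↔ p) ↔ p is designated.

p=True: False ·
p=i: i ·
p=False: True ✓

1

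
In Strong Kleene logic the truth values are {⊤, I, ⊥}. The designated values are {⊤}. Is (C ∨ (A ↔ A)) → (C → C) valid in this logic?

No

Countermodel: C=I, A=⊤ gives I, which is not designated.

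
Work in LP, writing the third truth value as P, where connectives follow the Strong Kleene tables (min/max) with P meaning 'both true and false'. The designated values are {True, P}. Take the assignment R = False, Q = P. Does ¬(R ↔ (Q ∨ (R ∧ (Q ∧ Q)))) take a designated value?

Yes

Q ∧ Q = P ∧ P = P
R ∧ (Q ∧ Q) = False ∧ P = False
Q ∨ (R ∧ (Q ∧ Q)) = P ∨ False = P
R ↔ (Q ∨ (R ∧ (Q ∧ Q))) = False ↔ P = P
¬(R ↔ (Q ∨ (R ∧ (Q ∧ Q)))) = ¬P = P
P ∈ {True, P}.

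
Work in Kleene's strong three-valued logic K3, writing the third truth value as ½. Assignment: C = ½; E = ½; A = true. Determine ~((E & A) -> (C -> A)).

false

E & A = ½ & true = ½
C -> A = ½ -> true = true  [~½ | true]
(E & A) -> (C -> A) = ½ -> true = true
~((E & A) -> (C -> A)) = ~true = false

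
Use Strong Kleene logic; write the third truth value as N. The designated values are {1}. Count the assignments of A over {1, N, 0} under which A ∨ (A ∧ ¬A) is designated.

1

A=1: 1 ✓
A=N: N ·
A=0: 0 ·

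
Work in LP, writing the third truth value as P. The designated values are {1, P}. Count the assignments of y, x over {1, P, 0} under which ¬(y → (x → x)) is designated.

2

Designated under: (y=1, x=P); (y=P, x=P).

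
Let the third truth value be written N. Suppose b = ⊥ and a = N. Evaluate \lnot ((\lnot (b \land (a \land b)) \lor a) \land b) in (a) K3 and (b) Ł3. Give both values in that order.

In K3: a \land b = N \land ⊥ = ⊥
b \land (a \land b) = ⊥ \land ⊥ = ⊥
\lnot (b \land (a \land b)) = \lnot ⊥ = ⊤
\lnot (b \land (a \land b)) \lor a = ⊤ \lor N = ⊤
(\lnot (b \land (a \land b)) \lor a) \land b = ⊤ \land ⊥ = ⊥
\lnot ((\lnot (b \land (a \land b)) \lor a) \land b) = \lnot ⊥ = ⊤
In Ł3: a \land b = N \land ⊥ = ⊥
b \land (a \land b) = ⊥ \land ⊥ = ⊥
\lnot (b \land (a \land b)) = \lnot ⊥ = ⊤
\lnot (b \land (a \land b)) \lor a = ⊤ \lor N = ⊤
(\lnot (b \land (a \land b)) \lor a) \land b = ⊤ \land ⊥ = ⊥
\lnot ((\lnot (b \land (a \land b)) \lor a) \land b) = \lnot ⊥ = ⊤

⊤; ⊤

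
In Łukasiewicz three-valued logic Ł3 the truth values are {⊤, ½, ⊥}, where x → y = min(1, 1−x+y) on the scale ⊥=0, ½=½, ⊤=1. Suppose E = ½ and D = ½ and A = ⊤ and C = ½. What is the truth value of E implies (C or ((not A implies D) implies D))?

⊤

not A = not ⊤ = ⊥
not A implies D = ⊥ implies ½ = ⊤  [min(1, 1−0+½)]
(not A implies D) implies D = ⊤ implies ½ = ½
C or ((not A implies D) implies D) = ½ or ½ = ½
E implies (C or ((not A implies D) implies D)) = ½ implies ½ = ⊤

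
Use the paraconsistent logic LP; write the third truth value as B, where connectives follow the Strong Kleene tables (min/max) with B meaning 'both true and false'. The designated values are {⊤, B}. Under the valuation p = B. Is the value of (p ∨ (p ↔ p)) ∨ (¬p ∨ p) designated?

Yes

p ↔ p = B ↔ B = B
p ∨ (p ↔ p) = B ∨ B = B
¬p = ¬B = B
¬p ∨ p = B ∨ B = B
(p ∨ (p ↔ p)) ∨ (¬p ∨ p) = B ∨ B = B
B ∈ {⊤, B}.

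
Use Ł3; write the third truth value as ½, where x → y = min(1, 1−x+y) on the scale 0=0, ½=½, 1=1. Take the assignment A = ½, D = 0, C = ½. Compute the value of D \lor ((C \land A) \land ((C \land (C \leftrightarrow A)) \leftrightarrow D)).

C \land A = ½ \land ½ = ½
C \leftrightarrow A = ½ \leftrightarrow ½ = 1  [1 − |½−½|]
C \land (C \leftrightarrow A) = ½ \land 1 = ½
(C \land (C \leftrightarrow A)) \leftrightarrow D = ½ \leftrightarrow 0 = ½
(C \land A) \land ((C \land (C \leftrightarrow A)) \leftrightarrow D) = ½ \land ½ = ½
D \lor ((C \land A) \land ((C \land (C \leftrightarrow A)) \leftrightarrow D)) = 0 \lor ½ = ½

½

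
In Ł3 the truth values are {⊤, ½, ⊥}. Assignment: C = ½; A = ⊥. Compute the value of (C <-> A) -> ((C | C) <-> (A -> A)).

C <-> A = ½ <-> ⊥ = ½  [1 − |½−0|]
C | C = ½ | ½ = ½
A -> A = ⊥ -> ⊥ = ⊤
(C | C) <-> (A -> A) = ½ <-> ⊤ = ½
(C <-> A) -> ((C | C) <-> (A -> A)) = ½ -> ½ = ⊤

⊤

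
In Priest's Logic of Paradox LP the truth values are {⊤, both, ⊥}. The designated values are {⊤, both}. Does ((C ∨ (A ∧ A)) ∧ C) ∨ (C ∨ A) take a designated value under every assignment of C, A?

Countermodel: C=⊥, A=⊥ gives ⊥, which is not designated.

No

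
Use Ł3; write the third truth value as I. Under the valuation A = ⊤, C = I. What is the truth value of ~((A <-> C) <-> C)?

A <-> C = ⊤ <-> I = I  [1 − |1−½|]
(A <-> C) <-> C = I <-> I = ⊤
~((A <-> C) <-> C) = ~⊤ = ⊥

⊥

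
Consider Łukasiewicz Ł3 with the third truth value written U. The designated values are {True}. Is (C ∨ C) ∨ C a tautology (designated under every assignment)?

No

Countermodel: C=U gives U, which is not designated.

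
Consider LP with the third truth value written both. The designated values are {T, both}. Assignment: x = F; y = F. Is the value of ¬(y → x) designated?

y → x = F → F = T
¬(y → x) = ¬T = F
F ∉ {T, both}.

No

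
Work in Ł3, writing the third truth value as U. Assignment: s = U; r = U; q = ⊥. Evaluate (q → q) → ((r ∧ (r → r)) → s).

⊤

q → q = ⊥ → ⊥ = ⊤
r → r = U → U = ⊤
r ∧ (r → r) = U ∧ ⊤ = U
(r ∧ (r → r)) → s = U → U = ⊤
(q → q) → ((r ∧ (r → r)) → s) = ⊤ → ⊤ = ⊤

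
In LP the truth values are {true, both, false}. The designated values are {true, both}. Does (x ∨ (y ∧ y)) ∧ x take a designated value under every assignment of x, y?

No

Countermodel: x=false, y=true gives false, which is not designated.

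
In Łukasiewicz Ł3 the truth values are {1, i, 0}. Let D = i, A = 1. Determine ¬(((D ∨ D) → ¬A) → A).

D ∨ D = i ∨ i = i
¬A = ¬1 = 0
(D ∨ D) → ¬A = i → 0 = i  [min(1, 1−½+0)]
((D ∨ D) → ¬A) → A = i → 1 = 1
¬(((D ∨ D) → ¬A) → A) = ¬1 = 0

0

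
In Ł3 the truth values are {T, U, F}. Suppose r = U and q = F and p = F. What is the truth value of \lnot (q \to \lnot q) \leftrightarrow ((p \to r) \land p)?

T

\lnot q = \lnot F = T
q \to \lnot q = F \to T = T
\lnot (q \to \lnot q) = \lnot T = F
p \to r = F \to U = T  [min(1, 1−0+½)]
(p \to r) \land p = T \land F = F
\lnot (q \to \lnot q) \leftrightarrow ((p \to r) \land p) = F \leftrightarrow F = T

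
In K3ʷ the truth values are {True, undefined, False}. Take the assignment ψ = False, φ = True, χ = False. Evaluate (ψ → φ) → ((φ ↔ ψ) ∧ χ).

False

ψ → φ = False → True = True
φ ↔ ψ = True ↔ False = False
(φ ↔ ψ) ∧ χ = False ∧ False = False
(ψ → φ) → ((φ ↔ ψ) ∧ χ) = True → False = False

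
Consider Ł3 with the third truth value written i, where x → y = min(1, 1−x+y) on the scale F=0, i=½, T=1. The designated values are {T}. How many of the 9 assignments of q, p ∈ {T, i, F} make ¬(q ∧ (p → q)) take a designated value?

Designated under: (q=F, p=T); (q=F, p=i); (q=F, p=F).

3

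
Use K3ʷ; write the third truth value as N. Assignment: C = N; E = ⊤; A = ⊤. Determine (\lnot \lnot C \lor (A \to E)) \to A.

\lnot C = \lnot N = N
\lnot \lnot C = \lnot N = N
A \to E = ⊤ \to ⊤ = ⊤
\lnot \lnot C \lor (A \to E) = N \lor ⊤ = N
(\lnot \lnot C \lor (A \to E)) \to A = N \to ⊤ = N  [any arg is the third value ⇒ result is the third value]

N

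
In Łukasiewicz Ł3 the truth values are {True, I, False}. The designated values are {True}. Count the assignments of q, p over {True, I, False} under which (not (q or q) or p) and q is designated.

1

Designated under: (q=True, p=True).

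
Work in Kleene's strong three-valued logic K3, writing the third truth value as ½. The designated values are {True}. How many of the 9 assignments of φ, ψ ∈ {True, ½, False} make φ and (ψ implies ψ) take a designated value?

2

Designated under: (φ=True, ψ=True); (φ=True, ψ=False).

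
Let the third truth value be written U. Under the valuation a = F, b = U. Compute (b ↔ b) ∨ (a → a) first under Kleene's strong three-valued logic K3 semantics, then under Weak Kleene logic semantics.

In Kleene's strong three-valued logic K3: b ↔ b = U ↔ U = U
a → a = F → F = T
(b ↔ b) ∨ (a → a) = U ∨ T = T
In Weak Kleene logic: b ↔ b = U ↔ U = U
a → a = F → F = T
(b ↔ b) ∨ (a → a) = U ∨ T = U
They differ because Kleene's strong three-valued logic K3 and Weak Kleene logic treat U differently under the binary connectives.

T; U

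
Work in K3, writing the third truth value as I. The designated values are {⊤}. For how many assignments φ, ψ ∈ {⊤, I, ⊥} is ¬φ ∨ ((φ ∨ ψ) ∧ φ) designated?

Of the 9 assignments, 6 give a value in {⊤}.

6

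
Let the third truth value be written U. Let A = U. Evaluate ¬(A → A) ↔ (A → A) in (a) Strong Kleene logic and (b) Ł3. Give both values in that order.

In Strong Kleene logic: A → A = U → U = U  [¬U ∨ U]
¬(A → A) = ¬U = U
A → A = U → U = U
¬(A → A) ↔ (A → A) = U ↔ U = U
In Ł3: A → A = U → U = True  [min(1, 1−½+½)]
¬(A → A) = ¬True = False
A → A = U → U = True
¬(A → A) ↔ (A → A) = False ↔ True = False
They differ because Strong Kleene logic and Ł3 treat U differently under implication.

U; False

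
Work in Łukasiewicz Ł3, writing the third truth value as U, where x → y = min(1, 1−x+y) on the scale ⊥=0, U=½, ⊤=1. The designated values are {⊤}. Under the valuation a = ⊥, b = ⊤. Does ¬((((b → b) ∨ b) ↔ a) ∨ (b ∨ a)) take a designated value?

No

b → b = ⊤ → ⊤ = ⊤
(b → b) ∨ b = ⊤ ∨ ⊤ = ⊤
((b → b) ∨ b) ↔ a = ⊤ ↔ ⊥ = ⊥
b ∨ a = ⊤ ∨ ⊥ = ⊤
(((b → b) ∨ b) ↔ a) ∨ (b ∨ a) = ⊥ ∨ ⊤ = ⊤
¬((((b → b) ∨ b) ↔ a) ∨ (b ∨ a)) = ¬⊤ = ⊥
⊥ ∉ {⊤}.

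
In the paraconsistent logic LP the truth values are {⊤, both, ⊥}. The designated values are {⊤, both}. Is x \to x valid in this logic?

Every assignment of x over {⊤, both, ⊥} gives a value in {⊤, both}.
In particular, with x=both: x \to x = both.

Yes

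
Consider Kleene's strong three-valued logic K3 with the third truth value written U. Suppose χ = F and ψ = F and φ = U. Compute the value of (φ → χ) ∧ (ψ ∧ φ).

φ → χ = U → F = U
ψ ∧ φ = F ∧ U = F
(φ → χ) ∧ (ψ ∧ φ) = U ∧ F = F

F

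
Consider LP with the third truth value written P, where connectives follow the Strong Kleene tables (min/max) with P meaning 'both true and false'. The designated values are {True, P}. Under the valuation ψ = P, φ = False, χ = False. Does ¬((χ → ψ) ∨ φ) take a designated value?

No

χ → ψ = False → P = True  [¬False ∨ P]
(χ → ψ) ∨ φ = True ∨ False = True
¬((χ → ψ) ∨ φ) = ¬True = False
False ∉ {True, P}.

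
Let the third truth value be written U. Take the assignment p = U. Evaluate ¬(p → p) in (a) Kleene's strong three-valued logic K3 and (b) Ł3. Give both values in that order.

In Kleene's strong three-valued logic K3: p → p = U → U = U
¬(p → p) = ¬U = U
In Ł3: p → p = U → U = True
¬(p → p) = ¬True = False
They differ because Kleene's strong three-valued logic K3 and Ł3 treat U differently under implication.

U; False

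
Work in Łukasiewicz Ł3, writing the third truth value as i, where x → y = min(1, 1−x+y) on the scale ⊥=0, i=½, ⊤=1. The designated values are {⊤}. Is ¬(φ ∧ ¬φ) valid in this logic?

Countermodel: φ=i gives i, which is not designated.

No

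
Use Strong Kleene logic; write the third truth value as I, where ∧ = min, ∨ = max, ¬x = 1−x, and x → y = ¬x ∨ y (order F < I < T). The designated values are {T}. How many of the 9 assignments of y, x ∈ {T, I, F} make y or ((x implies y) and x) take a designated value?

3

Designated under: (y=T, x=T); (y=T, x=I); (y=T, x=F).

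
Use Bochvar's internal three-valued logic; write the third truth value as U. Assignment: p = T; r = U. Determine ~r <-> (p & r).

U

~r = ~U = U
p & r = T & U = U
~r <-> (p & r) = U <-> U = U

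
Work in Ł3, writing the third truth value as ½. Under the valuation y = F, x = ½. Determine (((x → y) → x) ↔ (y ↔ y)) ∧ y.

x → y = ½ → F = ½  [min(1, 1−½+0)]
(x → y) → x = ½ → ½ = T
y ↔ y = F ↔ F = T
((x → y) → x) ↔ (y ↔ y) = T ↔ T = T
(((x → y) → x) ↔ (y ↔ y)) ∧ y = T ∧ F = F

F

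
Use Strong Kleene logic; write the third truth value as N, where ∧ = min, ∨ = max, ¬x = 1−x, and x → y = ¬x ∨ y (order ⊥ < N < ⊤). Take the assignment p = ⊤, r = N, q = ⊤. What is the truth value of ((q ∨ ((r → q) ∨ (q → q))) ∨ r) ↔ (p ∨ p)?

⊤

r → q = N → ⊤ = ⊤  [¬N ∨ ⊤]
q → q = ⊤ → ⊤ = ⊤
(r → q) ∨ (q → q) = ⊤ ∨ ⊤ = ⊤
q ∨ ((r → q) ∨ (q → q)) = ⊤ ∨ ⊤ = ⊤
(q ∨ ((r → q) ∨ (q → q))) ∨ r = ⊤ ∨ N = ⊤
p ∨ p = ⊤ ∨ ⊤ = ⊤
((q ∨ ((r → q) ∨ (q → q))) ∨ r) ↔ (p ∨ p) = ⊤ ↔ ⊤ = ⊤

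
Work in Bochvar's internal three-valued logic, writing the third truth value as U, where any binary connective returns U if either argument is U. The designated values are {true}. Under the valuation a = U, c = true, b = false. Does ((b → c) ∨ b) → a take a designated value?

No

b → c = false → true = true
(b → c) ∨ b = true ∨ false = true
((b → c) ∨ b) → a = true → U = U  [any arg is the third value ⇒ result is the third value]
U ∉ {true}.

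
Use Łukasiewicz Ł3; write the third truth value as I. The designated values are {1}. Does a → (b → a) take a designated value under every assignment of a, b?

Yes

Every assignment of a, b over {1, I, 0} gives a value in {1}.
In particular, with a=I, b=I: a → (b → a) = 1.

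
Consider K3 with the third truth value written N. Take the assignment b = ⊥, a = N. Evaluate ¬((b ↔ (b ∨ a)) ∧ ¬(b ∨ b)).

b ∨ a = ⊥ ∨ N = N
b ↔ (b ∨ a) = ⊥ ↔ N = N
b ∨ b = ⊥ ∨ ⊥ = ⊥
¬(b ∨ b) = ¬⊥ = ⊤
(b ↔ (b ∨ a)) ∧ ¬(b ∨ b) = N ∧ ⊤ = N
¬((b ↔ (b ∨ a)) ∧ ¬(b ∨ b)) = ¬N = N

N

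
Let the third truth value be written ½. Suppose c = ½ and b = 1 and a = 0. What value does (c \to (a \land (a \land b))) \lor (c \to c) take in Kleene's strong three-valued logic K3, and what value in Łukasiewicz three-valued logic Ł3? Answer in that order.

In Kleene's strong three-valued logic K3: a \land b = 0 \land 1 = 0
a \land (a \land b) = 0 \land 0 = 0
c \to (a \land (a \land b)) = ½ \to 0 = ½  [\lnot ½ \lor 0]
c \to c = ½ \to ½ = ½
(c \to (a \land (a \land b))) \lor (c \to c) = ½ \lor ½ = ½
In Łukasiewicz three-valued logic Ł3: a \land b = 0 \land 1 = 0
a \land (a \land b) = 0 \land 0 = 0
c \to (a \land (a \land b)) = ½ \to 0 = ½  [min(1, 1−½+0)]
c \to c = ½ \to ½ = 1
(c \to (a \land (a \land b))) \lor (c \to c) = ½ \lor 1 = 1
They differ because Kleene's strong three-valued logic K3 and Łukasiewicz three-valued logic Ł3 treat ½ differently under implication.

½; 1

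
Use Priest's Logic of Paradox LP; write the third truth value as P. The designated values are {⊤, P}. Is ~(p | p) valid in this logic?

Countermodel: p=⊤ gives ⊥, which is not designated.

No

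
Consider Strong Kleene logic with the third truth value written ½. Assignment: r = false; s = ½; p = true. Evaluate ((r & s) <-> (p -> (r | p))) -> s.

r & s = false & ½ = false
r | p = false | true = true
p -> (r | p) = true -> true = true
(r & s) <-> (p -> (r | p)) = false <-> true = false
((r & s) <-> (p -> (r | p))) -> s = false -> ½ = true  [~false | ½]

true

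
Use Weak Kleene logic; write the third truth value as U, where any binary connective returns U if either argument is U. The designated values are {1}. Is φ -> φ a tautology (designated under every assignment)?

No

Countermodel: φ=U gives U, which is not designated.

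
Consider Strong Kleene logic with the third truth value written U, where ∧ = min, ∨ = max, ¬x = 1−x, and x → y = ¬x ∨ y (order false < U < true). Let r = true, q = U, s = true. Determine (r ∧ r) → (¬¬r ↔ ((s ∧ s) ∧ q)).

U

r ∧ r = true ∧ true = true
¬r = ¬true = false
¬¬r = ¬false = true
s ∧ s = true ∧ true = true
(s ∧ s) ∧ q = true ∧ U = U
¬¬r ↔ ((s ∧ s) ∧ q) = true ↔ U = U
(r ∧ r) → (¬¬r ↔ ((s ∧ s) ∧ q)) = true → U = U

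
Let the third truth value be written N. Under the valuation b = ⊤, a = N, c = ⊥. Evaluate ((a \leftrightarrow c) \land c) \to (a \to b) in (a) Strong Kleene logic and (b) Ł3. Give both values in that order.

In Strong Kleene logic: a \leftrightarrow c = N \leftrightarrow ⊥ = N
(a \leftrightarrow c) \land c = N \land ⊥ = ⊥
a \to b = N \to ⊤ = ⊤
((a \leftrightarrow c) \land c) \to (a \to b) = ⊥ \to ⊤ = ⊤
In Ł3: a \leftrightarrow c = N \leftrightarrow ⊥ = N  [1 − |½−0|]
(a \leftrightarrow c) \land c = N \land ⊥ = ⊥
a \to b = N \to ⊤ = ⊤
((a \leftrightarrow c) \land c) \to (a \to b) = ⊥ \to ⊤ = ⊤

⊤; ⊤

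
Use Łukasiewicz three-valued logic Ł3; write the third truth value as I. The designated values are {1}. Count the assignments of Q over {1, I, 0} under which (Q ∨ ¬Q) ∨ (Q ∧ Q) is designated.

2

Q=1: 1 ✓
Q=I: I ·
Q=0: 1 ✓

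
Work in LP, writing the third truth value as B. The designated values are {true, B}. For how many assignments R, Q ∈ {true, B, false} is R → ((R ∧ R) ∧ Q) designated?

8

Of the 9 assignments, 8 give a value in {true, B}.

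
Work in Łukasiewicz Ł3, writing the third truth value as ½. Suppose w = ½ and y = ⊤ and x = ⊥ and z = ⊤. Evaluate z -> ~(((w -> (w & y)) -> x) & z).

⊤

w & y = ½ & ⊤ = ½
w -> (w & y) = ½ -> ½ = ⊤  [min(1, 1−½+½)]
(w -> (w & y)) -> x = ⊤ -> ⊥ = ⊥
((w -> (w & y)) -> x) & z = ⊥ & ⊤ = ⊥
~(((w -> (w & y)) -> x) & z) = ~⊥ = ⊤
z -> ~(((w -> (w & y)) -> x) & z) = ⊤ -> ⊤ = ⊤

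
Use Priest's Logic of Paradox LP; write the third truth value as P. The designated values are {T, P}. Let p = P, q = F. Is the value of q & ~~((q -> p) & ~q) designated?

No

q -> p = F -> P = T  [~F | P]
~q = ~F = T
(q -> p) & ~q = T & T = T
~((q -> p) & ~q) = ~T = F
~~((q -> p) & ~q) = ~F = T
q & ~~((q -> p) & ~q) = F & T = F
F ∉ {T, P}.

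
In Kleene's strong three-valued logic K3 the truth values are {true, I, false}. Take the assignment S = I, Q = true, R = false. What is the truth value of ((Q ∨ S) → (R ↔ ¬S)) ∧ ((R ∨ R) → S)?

Q ∨ S = true ∨ I = true
¬S = ¬I = I
R ↔ ¬S = false ↔ I = I
(Q ∨ S) → (R ↔ ¬S) = true → I = I
R ∨ R = false ∨ false = false
(R ∨ R) → S = false → I = true
((Q ∨ S) → (R ↔ ¬S)) ∧ ((R ∨ R) → S) = I ∧ true = I

I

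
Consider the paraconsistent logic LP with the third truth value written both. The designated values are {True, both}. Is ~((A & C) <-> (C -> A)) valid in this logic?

Countermodel: A=True, C=True gives False, which is not designated.

No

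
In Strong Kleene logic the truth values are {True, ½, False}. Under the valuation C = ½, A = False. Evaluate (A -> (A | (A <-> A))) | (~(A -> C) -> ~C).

True

A <-> A = False <-> False = True
A | (A <-> A) = False | True = True
A -> (A | (A <-> A)) = False -> True = True
A -> C = False -> ½ = True  [~False | ½]
~(A -> C) = ~True = False
~C = ~½ = ½
~(A -> C) -> ~C = False -> ½ = True
(A -> (A | (A <-> A))) | (~(A -> C) -> ~C) = True | True = True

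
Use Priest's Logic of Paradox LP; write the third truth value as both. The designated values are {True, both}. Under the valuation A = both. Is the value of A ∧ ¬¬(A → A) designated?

A → A = both → both = both  [¬both ∨ both]
¬(A → A) = ¬both = both
¬¬(A → A) = ¬both = both
A ∧ ¬¬(A → A) = both ∧ both = both
both ∈ {True, both}.

Yes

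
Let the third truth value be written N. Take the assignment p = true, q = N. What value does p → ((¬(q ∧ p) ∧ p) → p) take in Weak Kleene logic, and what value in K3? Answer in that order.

N; true

In Weak Kleene logic: q ∧ p = N ∧ true = N
¬(q ∧ p) = ¬N = N
¬(q ∧ p) ∧ p = N ∧ true = N
(¬(q ∧ p) ∧ p) → p = N → true = N  [any arg is the third value ⇒ result is the third value]
p → ((¬(q ∧ p) ∧ p) → p) = true → N = N
In K3: q ∧ p = N ∧ true = N
¬(q ∧ p) = ¬N = N
¬(q ∧ p) ∧ p = N ∧ true = N
(¬(q ∧ p) ∧ p) → p = N → true = true  [¬N ∨ true]
p → ((¬(q ∧ p) ∧ p) → p) = true → true = true
They differ because Weak Kleene logic and K3 treat N differently under the binary connectives.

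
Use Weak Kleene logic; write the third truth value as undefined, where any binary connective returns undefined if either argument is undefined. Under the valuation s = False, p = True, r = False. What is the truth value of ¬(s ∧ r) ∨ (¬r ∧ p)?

True

s ∧ r = False ∧ False = False
¬(s ∧ r) = ¬False = True
¬r = ¬False = True
¬r ∧ p = True ∧ True = True
¬(s ∧ r) ∨ (¬r ∧ p) = True ∨ True = True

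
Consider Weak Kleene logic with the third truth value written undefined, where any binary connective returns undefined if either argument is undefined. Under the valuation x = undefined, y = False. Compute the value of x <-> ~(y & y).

undefined

y & y = False & False = False
~(y & y) = ~False = True
x <-> ~(y & y) = undefined <-> True = undefined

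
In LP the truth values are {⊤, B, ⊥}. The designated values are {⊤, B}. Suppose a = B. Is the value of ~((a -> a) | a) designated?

a -> a = B -> B = B  [~B | B]
(a -> a) | a = B | B = B
~((a -> a) | a) = ~B = B
B ∈ {⊤, B}.

Yes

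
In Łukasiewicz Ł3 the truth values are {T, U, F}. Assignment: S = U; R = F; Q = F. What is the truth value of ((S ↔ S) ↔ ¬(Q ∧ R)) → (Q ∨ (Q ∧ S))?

S ↔ S = U ↔ U = T
Q ∧ R = F ∧ F = F
¬(Q ∧ R) = ¬F = T
(S ↔ S) ↔ ¬(Q ∧ R) = T ↔ T = T
Q ∧ S = F ∧ U = F
Q ∨ (Q ∧ S) = F ∨ F = F
((S ↔ S) ↔ ¬(Q ∧ R)) → (Q ∨ (Q ∧ S)) = T → F = F

F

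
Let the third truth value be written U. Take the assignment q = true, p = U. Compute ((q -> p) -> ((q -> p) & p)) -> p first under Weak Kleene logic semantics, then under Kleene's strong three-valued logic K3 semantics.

U; U

In Weak Kleene logic: q -> p = true -> U = U
q -> p = true -> U = U
(q -> p) & p = U & U = U
(q -> p) -> ((q -> p) & p) = U -> U = U
((q -> p) -> ((q -> p) & p)) -> p = U -> U = U
In Kleene's strong three-valued logic K3: q -> p = true -> U = U  [~true | U]
q -> p = true -> U = U
(q -> p) & p = U & U = U
(q -> p) -> ((q -> p) & p) = U -> U = U
((q -> p) -> ((q -> p) & p)) -> p = U -> U = U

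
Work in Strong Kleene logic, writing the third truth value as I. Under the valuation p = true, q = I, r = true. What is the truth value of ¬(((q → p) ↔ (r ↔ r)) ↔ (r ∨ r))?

false

q → p = I → true = true  [¬I ∨ true]
r ↔ r = true ↔ true = true
(q → p) ↔ (r ↔ r) = true ↔ true = true
r ∨ r = true ∨ true = true
((q → p) ↔ (r ↔ r)) ↔ (r ∨ r) = true ↔ true = true
¬(((q → p) ↔ (r ↔ r)) ↔ (r ∨ r)) = ¬true = false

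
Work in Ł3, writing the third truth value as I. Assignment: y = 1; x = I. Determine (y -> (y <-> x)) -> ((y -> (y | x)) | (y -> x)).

1

y <-> x = 1 <-> I = I
y -> (y <-> x) = 1 -> I = I
y | x = 1 | I = 1
y -> (y | x) = 1 -> 1 = 1
y -> x = 1 -> I = I
(y -> (y | x)) | (y -> x) = 1 | I = 1
(y -> (y <-> x)) -> ((y -> (y | x)) | (y -> x)) = I -> 1 = 1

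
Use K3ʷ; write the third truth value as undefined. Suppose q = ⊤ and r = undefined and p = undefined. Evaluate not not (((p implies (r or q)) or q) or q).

r or q = undefined or ⊤ = undefined
p implies (r or q) = undefined implies undefined = undefined  [any arg is the third value ⇒ result is the third value]
(p implies (r or q)) or q = undefined or ⊤ = undefined
((p implies (r or q)) or q) or q = undefined or ⊤ = undefined
not (((p implies (r or q)) or q) or q) = not undefined = undefined
not not (((p implies (r or q)) or q) or q) = not undefined = undefined

undefined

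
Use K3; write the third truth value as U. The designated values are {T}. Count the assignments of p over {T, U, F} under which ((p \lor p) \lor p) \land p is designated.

1

p=T: T ✓
p=U: U ·
p=F: F ·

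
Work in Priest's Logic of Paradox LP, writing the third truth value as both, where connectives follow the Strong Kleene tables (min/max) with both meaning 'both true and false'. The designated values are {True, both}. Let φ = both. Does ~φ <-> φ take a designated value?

Yes

~φ = ~both = both
~φ <-> φ = both <-> both = both
both ∈ {True, both}.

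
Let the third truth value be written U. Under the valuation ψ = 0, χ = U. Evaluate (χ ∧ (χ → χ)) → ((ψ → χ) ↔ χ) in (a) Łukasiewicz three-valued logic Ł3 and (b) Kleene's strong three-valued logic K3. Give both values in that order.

1; U

In Łukasiewicz three-valued logic Ł3: χ → χ = U → U = 1
χ ∧ (χ → χ) = U ∧ 1 = U
ψ → χ = 0 → U = 1
(ψ → χ) ↔ χ = 1 ↔ U = U
(χ ∧ (χ → χ)) → ((ψ → χ) ↔ χ) = U → U = 1
In Kleene's strong three-valued logic K3: χ → χ = U → U = U  [¬U ∨ U]
χ ∧ (χ → χ) = U ∧ U = U
ψ → χ = 0 → U = 1
(ψ → χ) ↔ χ = 1 ↔ U = U
(χ ∧ (χ → χ)) → ((ψ → χ) ↔ χ) = U → U = U
They differ because Łukasiewicz three-valued logic Ł3 and Kleene's strong three-valued logic K3 treat U differently under implication.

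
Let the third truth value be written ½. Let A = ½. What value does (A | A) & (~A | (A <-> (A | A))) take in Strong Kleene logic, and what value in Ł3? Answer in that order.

In Strong Kleene logic: A | A = ½ | ½ = ½
~A = ~½ = ½
A | A = ½ | ½ = ½
A <-> (A | A) = ½ <-> ½ = ½
~A | (A <-> (A | A)) = ½ | ½ = ½
(A | A) & (~A | (A <-> (A | A))) = ½ & ½ = ½
In Ł3: A | A = ½ | ½ = ½
~A = ~½ = ½
A | A = ½ | ½ = ½
A <-> (A | A) = ½ <-> ½ = T  [1 − |½−½|]
~A | (A <-> (A | A)) = ½ | T = T
(A | A) & (~A | (A <-> (A | A))) = ½ & T = ½

½; ½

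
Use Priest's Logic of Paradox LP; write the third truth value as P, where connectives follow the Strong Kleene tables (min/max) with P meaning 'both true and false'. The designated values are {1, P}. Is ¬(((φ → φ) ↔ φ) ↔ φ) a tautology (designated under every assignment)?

Countermodel: φ=1 gives 0, which is not designated.

No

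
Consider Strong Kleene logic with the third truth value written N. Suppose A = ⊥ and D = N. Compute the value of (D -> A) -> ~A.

D -> A = N -> ⊥ = N
~A = ~⊥ = ⊤
(D -> A) -> ~A = N -> ⊤ = ⊤

⊤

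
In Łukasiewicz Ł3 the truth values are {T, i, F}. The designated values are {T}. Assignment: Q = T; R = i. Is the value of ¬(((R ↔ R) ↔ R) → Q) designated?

No

R ↔ R = i ↔ i = T  [1 − |½−½|]
(R ↔ R) ↔ R = T ↔ i = i
((R ↔ R) ↔ R) → Q = i → T = T
¬(((R ↔ R) ↔ R) → Q) = ¬T = F
F ∉ {T}.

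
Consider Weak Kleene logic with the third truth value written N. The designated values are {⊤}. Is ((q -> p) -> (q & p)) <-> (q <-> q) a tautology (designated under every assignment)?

Countermodel: q=⊤, p=N gives N, which is not designated.

No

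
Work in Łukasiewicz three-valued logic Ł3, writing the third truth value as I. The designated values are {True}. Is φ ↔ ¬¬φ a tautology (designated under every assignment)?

Every assignment of φ over {True, I, False} gives a value in {True}.
In particular, with φ=I: φ ↔ ¬¬φ = True.

Yes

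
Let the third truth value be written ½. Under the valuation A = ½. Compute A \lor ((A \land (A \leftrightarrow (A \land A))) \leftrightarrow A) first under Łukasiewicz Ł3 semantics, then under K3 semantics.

In Łukasiewicz Ł3: A \land A = ½ \land ½ = ½
A \leftrightarrow (A \land A) = ½ \leftrightarrow ½ = True
A \land (A \leftrightarrow (A \land A)) = ½ \land True = ½
(A \land (A \leftrightarrow (A \land A))) \leftrightarrow A = ½ \leftrightarrow ½ = True
A \lor ((A \land (A \leftrightarrow (A \land A))) \leftrightarrow A) = ½ \lor True = True
In K3: A \land A = ½ \land ½ = ½
A \leftrightarrow (A \land A) = ½ \leftrightarrow ½ = ½
A \land (A \leftrightarrow (A \land A)) = ½ \land ½ = ½
(A \land (A \leftrightarrow (A \land A))) \leftrightarrow A = ½ \leftrightarrow ½ = ½
A \lor ((A \land (A \leftrightarrow (A \land A))) \leftrightarrow A) = ½ \lor ½ = ½
They differ because Łukasiewicz Ł3 and K3 treat ½ differently under implication.

True; ½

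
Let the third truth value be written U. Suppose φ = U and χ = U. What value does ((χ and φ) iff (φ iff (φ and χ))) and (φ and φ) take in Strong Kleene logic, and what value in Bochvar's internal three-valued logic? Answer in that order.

In Strong Kleene logic: χ and φ = U and U = U
φ and χ = U and U = U
φ iff (φ and χ) = U iff U = U
(χ and φ) iff (φ iff (φ and χ)) = U iff U = U
φ and φ = U and U = U
((χ and φ) iff (φ iff (φ and χ))) and (φ and φ) = U and U = U
In Bochvar's internal three-valued logic: χ and φ = U and U = U
φ and χ = U and U = U
φ iff (φ and χ) = U iff U = U
(χ and φ) iff (φ iff (φ and χ)) = U iff U = U
φ and φ = U and U = U
((χ and φ) iff (φ iff (φ and χ))) and (φ and φ) = U and U = U

U; U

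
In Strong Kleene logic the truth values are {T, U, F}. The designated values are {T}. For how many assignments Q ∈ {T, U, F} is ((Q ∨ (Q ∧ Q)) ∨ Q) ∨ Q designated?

1

Q=T: T ✓
Q=U: U ·
Q=F: F ·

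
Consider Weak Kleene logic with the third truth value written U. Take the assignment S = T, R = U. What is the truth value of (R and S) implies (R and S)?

R and S = U and T = U
R and S = U and T = U
(R and S) implies (R and S) = U implies U = U

U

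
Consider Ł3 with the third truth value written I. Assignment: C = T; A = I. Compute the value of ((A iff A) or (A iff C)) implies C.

T

A iff A = I iff I = T  [1 − |½−½|]
A iff C = I iff T = I
(A iff A) or (A iff C) = T or I = T
((A iff A) or (A iff C)) implies C = T implies T = T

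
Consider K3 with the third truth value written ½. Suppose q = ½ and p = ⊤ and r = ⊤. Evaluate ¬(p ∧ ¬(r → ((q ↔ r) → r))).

⊤

q ↔ r = ½ ↔ ⊤ = ½
(q ↔ r) → r = ½ → ⊤ = ⊤  [¬½ ∨ ⊤]
r → ((q ↔ r) → r) = ⊤ → ⊤ = ⊤
¬(r → ((q ↔ r) → r)) = ¬⊤ = ⊥
p ∧ ¬(r → ((q ↔ r) → r)) = ⊤ ∧ ⊥ = ⊥
¬(p ∧ ¬(r → ((q ↔ r) → r))) = ¬⊥ = ⊤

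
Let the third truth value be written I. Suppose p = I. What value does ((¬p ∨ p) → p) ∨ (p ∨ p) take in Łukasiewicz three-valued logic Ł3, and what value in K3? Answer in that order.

⊤; I

In Łukasiewicz three-valued logic Ł3: ¬p = ¬I = I
¬p ∨ p = I ∨ I = I
(¬p ∨ p) → p = I → I = ⊤
p ∨ p = I ∨ I = I
((¬p ∨ p) → p) ∨ (p ∨ p) = ⊤ ∨ I = ⊤
In K3: ¬p = ¬I = I
¬p ∨ p = I ∨ I = I
(¬p ∨ p) → p = I → I = I  [¬I ∨ I]
p ∨ p = I ∨ I = I
((¬p ∨ p) → p) ∨ (p ∨ p) = I ∨ I = I
They differ because Łukasiewicz three-valued logic Ł3 and K3 treat I differently under implication.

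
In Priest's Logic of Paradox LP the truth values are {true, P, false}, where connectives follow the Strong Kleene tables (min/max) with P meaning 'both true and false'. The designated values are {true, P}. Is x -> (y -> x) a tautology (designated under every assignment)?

Every assignment of x, y over {true, P, false} gives a value in {true, P}.
In particular, with x=P, y=P: x -> (y -> x) = P.

Yes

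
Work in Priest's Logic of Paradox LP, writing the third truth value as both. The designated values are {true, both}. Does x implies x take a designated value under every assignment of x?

Every assignment of x over {true, both, false} gives a value in {true, both}.
In particular, with x=both: x implies x = both.

Yes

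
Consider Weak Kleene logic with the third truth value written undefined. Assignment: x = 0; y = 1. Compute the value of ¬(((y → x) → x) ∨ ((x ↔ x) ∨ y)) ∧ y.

0

y → x = 1 → 0 = 0
(y → x) → x = 0 → 0 = 1
x ↔ x = 0 ↔ 0 = 1
(x ↔ x) ∨ y = 1 ∨ 1 = 1
((y → x) → x) ∨ ((x ↔ x) ∨ y) = 1 ∨ 1 = 1
¬(((y → x) → x) ∨ ((x ↔ x) ∨ y)) = ¬1 = 0
¬(((y → x) → x) ∨ ((x ↔ x) ∨ y)) ∧ y = 0 ∧ 1 = 0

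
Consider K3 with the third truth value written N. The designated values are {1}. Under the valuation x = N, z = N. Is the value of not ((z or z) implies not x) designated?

No

z or z = N or N = N
not x = not N = N
(z or z) implies not x = N implies N = N
not ((z or z) implies not x) = not N = N
N ∉ {1}.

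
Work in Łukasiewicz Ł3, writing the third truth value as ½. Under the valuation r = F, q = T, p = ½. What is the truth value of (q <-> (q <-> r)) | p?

q <-> r = T <-> F = F
q <-> (q <-> r) = T <-> F = F
(q <-> (q <-> r)) | p = F | ½ = ½

½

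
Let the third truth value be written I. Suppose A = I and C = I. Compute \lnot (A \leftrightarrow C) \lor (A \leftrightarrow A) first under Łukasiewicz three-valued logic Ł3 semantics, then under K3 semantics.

In Łukasiewicz three-valued logic Ł3: A \leftrightarrow C = I \leftrightarrow I = T
\lnot (A \leftrightarrow C) = \lnot T = F
A \leftrightarrow A = I \leftrightarrow I = T
\lnot (A \leftrightarrow C) \lor (A \leftrightarrow A) = F \lor T = T
In K3: A \leftrightarrow C = I \leftrightarrow I = I
\lnot (A \leftrightarrow C) = \lnot I = I
A \leftrightarrow A = I \leftrightarrow I = I
\lnot (A \leftrightarrow C) \lor (A \leftrightarrow A) = I \lor I = I
They differ because Łukasiewicz three-valued logic Ł3 and K3 treat I differently under implication.

T; I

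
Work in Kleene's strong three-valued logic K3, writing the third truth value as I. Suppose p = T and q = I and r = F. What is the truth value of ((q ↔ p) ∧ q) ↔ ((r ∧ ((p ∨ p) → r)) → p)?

q ↔ p = I ↔ T = I
(q ↔ p) ∧ q = I ∧ I = I
p ∨ p = T ∨ T = T
(p ∨ p) → r = T → F = F
r ∧ ((p ∨ p) → r) = F ∧ F = F
(r ∧ ((p ∨ p) → r)) → p = F → T = T
((q ↔ p) ∧ q) ↔ ((r ∧ ((p ∨ p) → r)) → p) = I ↔ T = I

I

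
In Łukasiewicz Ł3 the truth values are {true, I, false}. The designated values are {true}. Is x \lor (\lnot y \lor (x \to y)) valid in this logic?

Yes

Every assignment of x, y over {true, I, false} gives a value in {true}.
In particular, with x=I, y=I: x \lor (\lnot y \lor (x \to y)) = true.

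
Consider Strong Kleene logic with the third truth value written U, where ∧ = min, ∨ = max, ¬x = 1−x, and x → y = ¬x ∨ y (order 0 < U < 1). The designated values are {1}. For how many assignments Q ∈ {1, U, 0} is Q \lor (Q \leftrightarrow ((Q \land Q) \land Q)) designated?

2

Q=1: 1 ✓
Q=U: U ·
Q=0: 1 ✓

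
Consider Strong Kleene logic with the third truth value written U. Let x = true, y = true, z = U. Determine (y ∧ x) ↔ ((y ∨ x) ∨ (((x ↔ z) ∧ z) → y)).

y ∧ x = true ∧ true = true
y ∨ x = true ∨ true = true
x ↔ z = true ↔ U = U
(x ↔ z) ∧ z = U ∧ U = U
((x ↔ z) ∧ z) → y = U → true = true
(y ∨ x) ∨ (((x ↔ z) ∧ z) → y) = true ∨ true = true
(y ∧ x) ↔ ((y ∨ x) ∨ (((x ↔ z) ∧ z) → y)) = true ↔ true = true

true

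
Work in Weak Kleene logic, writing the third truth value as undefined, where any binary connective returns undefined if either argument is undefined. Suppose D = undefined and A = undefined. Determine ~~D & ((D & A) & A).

~D = ~undefined = undefined
~~D = ~undefined = undefined
D & A = undefined & undefined = undefined
(D & A) & A = undefined & undefined = undefined
~~D & ((D & A) & A) = undefined & undefined = undefined

undefined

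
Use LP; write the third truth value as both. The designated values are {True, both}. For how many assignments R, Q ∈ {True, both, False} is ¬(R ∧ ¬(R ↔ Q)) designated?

Of the 9 assignments, 8 give a value in {True, both}.

8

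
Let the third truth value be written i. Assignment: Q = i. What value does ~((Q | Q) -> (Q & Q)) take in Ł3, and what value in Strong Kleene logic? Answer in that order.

In Ł3: Q | Q = i | i = i
Q & Q = i & i = i
(Q | Q) -> (Q & Q) = i -> i = true  [min(1, 1−½+½)]
~((Q | Q) -> (Q & Q)) = ~true = false
In Strong Kleene logic: Q | Q = i | i = i
Q & Q = i & i = i
(Q | Q) -> (Q & Q) = i -> i = i
~((Q | Q) -> (Q & Q)) = ~i = i
They differ because Ł3 and Strong Kleene logic treat i differently under implication.

false; i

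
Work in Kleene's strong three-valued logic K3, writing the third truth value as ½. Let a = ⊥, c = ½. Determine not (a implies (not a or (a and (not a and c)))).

⊥

not a = not ⊥ = ⊤
not a = not ⊥ = ⊤
not a and c = ⊤ and ½ = ½
a and (not a and c) = ⊥ and ½ = ⊥
not a or (a and (not a and c)) = ⊤ or ⊥ = ⊤
a implies (not a or (a and (not a and c))) = ⊥ implies ⊤ = ⊤
not (a implies (not a or (a and (not a and c)))) = not ⊤ = ⊥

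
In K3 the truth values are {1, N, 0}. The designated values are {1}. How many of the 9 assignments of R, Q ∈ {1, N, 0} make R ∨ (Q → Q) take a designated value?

7

Of the 9 assignments, 7 give a value in {1}.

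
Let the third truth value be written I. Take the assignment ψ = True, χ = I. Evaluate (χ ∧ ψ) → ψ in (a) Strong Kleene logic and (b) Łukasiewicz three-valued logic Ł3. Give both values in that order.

True; True

In Strong Kleene logic: χ ∧ ψ = I ∧ True = I
(χ ∧ ψ) → ψ = I → True = True  [¬I ∨ True]
In Łukasiewicz three-valued logic Ł3: χ ∧ ψ = I ∧ True = I
(χ ∧ ψ) → ψ = I → True = True  [min(1, 1−½+1)]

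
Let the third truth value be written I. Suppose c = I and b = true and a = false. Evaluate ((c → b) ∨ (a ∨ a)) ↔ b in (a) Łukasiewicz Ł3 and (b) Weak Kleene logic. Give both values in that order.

true; I

In Łukasiewicz Ł3: c → b = I → true = true
a ∨ a = false ∨ false = false
(c → b) ∨ (a ∨ a) = true ∨ false = true
((c → b) ∨ (a ∨ a)) ↔ b = true ↔ true = true
In Weak Kleene logic: c → b = I → true = I  [any arg is the third value ⇒ result is the third value]
a ∨ a = false ∨ false = false
(c → b) ∨ (a ∨ a) = I ∨ false = I
((c → b) ∨ (a ∨ a)) ↔ b = I ↔ true = I
They differ because Łukasiewicz Ł3 and Weak Kleene logic treat I differently under the binary connectives.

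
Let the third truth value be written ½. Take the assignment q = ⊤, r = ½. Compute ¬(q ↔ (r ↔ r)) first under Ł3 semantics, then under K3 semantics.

⊥; ½

In Ł3: r ↔ r = ½ ↔ ½ = ⊤
q ↔ (r ↔ r) = ⊤ ↔ ⊤ = ⊤
¬(q ↔ (r ↔ r)) = ¬⊤ = ⊥
In K3: r ↔ r = ½ ↔ ½ = ½
q ↔ (r ↔ r) = ⊤ ↔ ½ = ½
¬(q ↔ (r ↔ r)) = ¬½ = ½
They differ because Ł3 and K3 treat ½ differently under implication.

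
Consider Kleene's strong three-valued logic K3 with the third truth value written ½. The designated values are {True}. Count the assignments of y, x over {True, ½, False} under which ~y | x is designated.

5

Of the 9 assignments, 5 give a value in {True}.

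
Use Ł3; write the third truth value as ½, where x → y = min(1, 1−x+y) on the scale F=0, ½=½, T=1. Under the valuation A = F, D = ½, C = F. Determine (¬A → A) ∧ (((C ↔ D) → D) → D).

F

¬A = ¬F = T
¬A → A = T → F = F
C ↔ D = F ↔ ½ = ½  [1 − |0−½|]
(C ↔ D) → D = ½ → ½ = T
((C ↔ D) → D) → D = T → ½ = ½
(¬A → A) ∧ (((C ↔ D) → D) → D) = F ∧ ½ = F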